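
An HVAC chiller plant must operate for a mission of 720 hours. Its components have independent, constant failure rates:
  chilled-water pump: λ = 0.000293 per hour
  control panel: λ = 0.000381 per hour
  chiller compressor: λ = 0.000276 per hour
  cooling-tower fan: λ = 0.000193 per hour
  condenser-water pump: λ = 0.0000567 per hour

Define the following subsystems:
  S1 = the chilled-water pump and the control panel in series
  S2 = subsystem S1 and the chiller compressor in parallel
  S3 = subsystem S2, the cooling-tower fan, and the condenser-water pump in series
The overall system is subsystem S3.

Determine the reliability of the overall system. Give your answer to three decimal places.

R(chilled-water pump) = exp(−0.000293 × 720) = 0.80981
R(control panel) = exp(−0.000381 × 720) = 0.76009
R(chiller compressor) = exp(−0.000276 × 720) = 0.81978
R(cooling-tower fan) = exp(−0.000193 × 720) = 0.87026
R(condenser-water pump) = exp(−0.0000567 × 720) = 0.96000
Series (chilled-water pump and control panel): 0.80981 × 0.76009 = 0.61553
Parallel ([0.61553] and chiller compressor): 1 − (1 − 0.61553)(1 − 0.81978) = 0.93071
Series ([0.93071], cooling-tower fan, and condenser-water pump): 0.93071 × 0.87026 × 0.96000 = 0.778

0.778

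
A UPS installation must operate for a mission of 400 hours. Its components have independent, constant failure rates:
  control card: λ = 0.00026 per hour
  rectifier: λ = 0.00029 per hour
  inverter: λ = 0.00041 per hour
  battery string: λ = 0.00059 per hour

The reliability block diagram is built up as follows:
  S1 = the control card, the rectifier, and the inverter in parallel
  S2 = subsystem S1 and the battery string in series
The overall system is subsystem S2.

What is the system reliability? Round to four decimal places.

R(control card) = exp(−0.00026 × 400) = 0.901225
R(rectifier) = exp(−0.00029 × 400) = 0.890475
R(inverter) = exp(−0.00041 × 400) = 0.848742
R(battery string) = exp(−0.00059 × 400) = 0.789781
Parallel (control card, rectifier, and inverter): 1 − (1 − 0.901225)(1 − 0.890475)(1 − 0.848742) = 0.998364
Series ([0.998364] and battery string): 0.998364 × 0.789781 = 0.7885

0.7885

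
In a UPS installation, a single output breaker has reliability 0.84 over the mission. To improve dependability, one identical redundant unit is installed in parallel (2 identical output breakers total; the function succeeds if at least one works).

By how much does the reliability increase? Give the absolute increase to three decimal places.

R_before = 0.84
R_after = 1 − (1 − 0.84)^2 = 0.974
ΔR = 0.974 − 0.84 = 0.134

0.134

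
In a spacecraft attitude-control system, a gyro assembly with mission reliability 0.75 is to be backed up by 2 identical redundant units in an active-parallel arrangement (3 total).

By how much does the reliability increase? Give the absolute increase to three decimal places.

R_before = 0.75
R_after = 1 − (1 − 0.75)^3 = 0.984
ΔR = 0.984 − 0.75 = 0.234

0.234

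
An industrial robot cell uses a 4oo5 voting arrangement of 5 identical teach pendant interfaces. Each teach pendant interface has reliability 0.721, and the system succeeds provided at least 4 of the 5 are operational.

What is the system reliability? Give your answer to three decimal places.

R = Σ_{i=4}^{5} C(5,i) p^i (1−p)^{5−i} with p = 0.721
C(5,4)·0.721^4·0.279^1 = 0.37698
C(5,5)·0.721^5·0.279^0 = 0.19484
Sum = 0.572

0.572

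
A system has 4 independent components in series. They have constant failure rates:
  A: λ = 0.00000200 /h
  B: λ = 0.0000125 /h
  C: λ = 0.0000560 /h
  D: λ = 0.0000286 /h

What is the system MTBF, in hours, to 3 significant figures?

10100

Series of exponential components: λ_sys = Σ λ_i
λ_sys = 0.00000200 + 0.0000125 + 0.0000560 + 0.0000286 = 9.9100e-05 /h
MTBF = 1 / λ_sys = 10100 h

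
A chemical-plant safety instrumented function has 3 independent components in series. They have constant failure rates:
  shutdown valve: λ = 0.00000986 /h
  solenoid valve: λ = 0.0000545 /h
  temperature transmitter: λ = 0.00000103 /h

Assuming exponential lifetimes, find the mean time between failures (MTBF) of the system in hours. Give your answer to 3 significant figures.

Series of exponential components: λ_sys = Σ λ_i
λ_sys = 0.00000986 + 0.0000545 + 0.00000103 = 6.5390e-05 /h
MTBF = 1 / λ_sys = 15300 h

15300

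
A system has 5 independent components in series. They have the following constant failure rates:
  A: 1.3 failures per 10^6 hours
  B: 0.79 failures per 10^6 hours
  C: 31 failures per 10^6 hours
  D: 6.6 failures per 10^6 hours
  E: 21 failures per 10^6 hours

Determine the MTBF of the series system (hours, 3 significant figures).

16500

Series of exponential components: λ_sys = Σ λ_i
λ_sys = 0.0000013 + 0.00000079 + 0.000031 + 0.0000066 + 0.000021 = 6.0690e-05 /h
MTBF = 1 / λ_sys = 16500 h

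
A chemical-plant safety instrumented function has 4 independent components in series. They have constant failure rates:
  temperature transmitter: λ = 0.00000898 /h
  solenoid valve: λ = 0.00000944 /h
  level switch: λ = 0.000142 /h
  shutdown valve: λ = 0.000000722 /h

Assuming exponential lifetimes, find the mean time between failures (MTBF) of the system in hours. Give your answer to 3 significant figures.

Series of exponential components: λ_sys = Σ λ_i
λ_sys = 0.00000898 + 0.00000944 + 0.000142 + 0.000000722 = 1.6114e-04 /h
MTBF = 1 / λ_sys = 6210 h

6210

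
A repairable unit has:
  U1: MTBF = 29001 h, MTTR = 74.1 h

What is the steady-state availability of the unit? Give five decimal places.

A(U1) = MTBF/(MTBF+MTTR) = 29001/(29001+74.1) = 0.99745

0.99745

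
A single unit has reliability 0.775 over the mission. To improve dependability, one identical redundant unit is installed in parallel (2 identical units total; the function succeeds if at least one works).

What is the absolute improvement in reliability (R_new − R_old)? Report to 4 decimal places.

0.1744

R_before = 0.775
R_after = 1 − (1 − 0.775)^2 = 0.9494
ΔR = 0.9494 − 0.775 = 0.1744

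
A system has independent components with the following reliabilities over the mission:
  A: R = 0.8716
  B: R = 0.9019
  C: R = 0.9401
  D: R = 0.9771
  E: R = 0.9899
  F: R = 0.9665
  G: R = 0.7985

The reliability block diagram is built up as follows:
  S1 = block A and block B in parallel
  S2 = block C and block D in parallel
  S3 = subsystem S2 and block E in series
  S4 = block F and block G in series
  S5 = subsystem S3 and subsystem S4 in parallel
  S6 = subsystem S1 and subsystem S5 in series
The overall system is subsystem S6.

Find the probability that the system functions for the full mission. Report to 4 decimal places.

0.9848

Parallel (A and B): 1 − (1 − 0.871600)(1 − 0.901900) = 0.987404
Parallel (C and D): 1 − (1 − 0.940100)(1 − 0.977100) = 0.998628
Series ([0.998628] and E): 0.998628 × 0.989900 = 0.988542
Series (F and G): 0.966500 × 0.798500 = 0.771750
Parallel ([0.988542] and [0.771750]): 1 − (1 − 0.988542)(1 − 0.771750) = 0.997385
Series ([0.987404] and [0.997385]): 0.987404 × 0.997385 = 0.9848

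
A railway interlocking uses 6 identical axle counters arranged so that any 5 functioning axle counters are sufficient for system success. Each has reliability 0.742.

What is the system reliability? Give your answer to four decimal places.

R = Σ_{i=5}^{6} C(6,i) p^i (1−p)^{6−i} with p = 0.742
C(6,5)·0.742^5·0.258^1 = 0.348169
C(6,6)·0.742^6·0.258^0 = 0.166887
Sum = 0.5151

0.5151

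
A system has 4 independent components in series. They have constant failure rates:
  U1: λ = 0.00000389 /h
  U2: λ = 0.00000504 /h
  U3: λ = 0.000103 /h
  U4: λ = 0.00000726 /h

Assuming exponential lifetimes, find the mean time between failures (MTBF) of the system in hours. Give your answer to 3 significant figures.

8390

Series of exponential components: λ_sys = Σ λ_i
λ_sys = 0.00000389 + 0.00000504 + 0.000103 + 0.00000726 = 1.1919e-04 /h
MTBF = 1 / λ_sys = 8390 h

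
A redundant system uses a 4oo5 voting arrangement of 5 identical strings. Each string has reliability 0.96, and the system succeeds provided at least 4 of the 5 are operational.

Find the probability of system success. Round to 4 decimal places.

R = Σ_{i=4}^{5} C(5,i) p^i (1−p)^{5−i} with p = 0.96
C(5,4)·0.96^4·0.04^1 = 0.169869
C(5,5)·0.96^5·0.04^0 = 0.815373
Sum = 0.9852

0.9852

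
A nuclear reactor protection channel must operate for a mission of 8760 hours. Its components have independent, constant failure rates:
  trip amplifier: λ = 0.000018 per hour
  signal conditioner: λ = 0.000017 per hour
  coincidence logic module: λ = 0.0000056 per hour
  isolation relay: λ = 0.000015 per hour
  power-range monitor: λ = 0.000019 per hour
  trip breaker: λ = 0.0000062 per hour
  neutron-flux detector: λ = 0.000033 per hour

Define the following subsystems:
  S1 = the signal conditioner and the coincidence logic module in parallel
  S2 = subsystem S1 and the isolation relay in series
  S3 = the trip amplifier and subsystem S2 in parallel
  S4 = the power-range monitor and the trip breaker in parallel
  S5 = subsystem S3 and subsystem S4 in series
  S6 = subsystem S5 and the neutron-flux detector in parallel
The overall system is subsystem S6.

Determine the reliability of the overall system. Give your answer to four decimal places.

0.9933

R(trip amplifier) = exp(−0.000018 × 8760) = 0.854123
R(signal conditioner) = exp(−0.000017 × 8760) = 0.861638
R(coincidence logic module) = exp(−0.0000056 × 8760) = 0.952128
R(isolation relay) = exp(−0.000015 × 8760) = 0.876867
R(power-range monitor) = exp(−0.000019 × 8760) = 0.846674
R(trip breaker) = exp(−0.0000062 × 8760) = 0.947137
R(neutron-flux detector) = exp(−0.000033 × 8760) = 0.748952
Parallel (signal conditioner and coincidence logic module): 1 − (1 − 0.861638)(1 − 0.952128) = 0.993376
Series ([0.993376] and isolation relay): 0.993376 × 0.876867 = 0.871059
Parallel (trip amplifier and [0.871059]): 1 − (1 − 0.854123)(1 − 0.871059) = 0.981190
Parallel (power-range monitor and trip breaker): 1 − (1 − 0.846674)(1 − 0.947137) = 0.991895
Series ([0.981190] and [0.991895]): 0.981190 × 0.991895 = 0.973237
Parallel ([0.973237] and neutron-flux detector): 1 − (1 − 0.973237)(1 − 0.748952) = 0.9933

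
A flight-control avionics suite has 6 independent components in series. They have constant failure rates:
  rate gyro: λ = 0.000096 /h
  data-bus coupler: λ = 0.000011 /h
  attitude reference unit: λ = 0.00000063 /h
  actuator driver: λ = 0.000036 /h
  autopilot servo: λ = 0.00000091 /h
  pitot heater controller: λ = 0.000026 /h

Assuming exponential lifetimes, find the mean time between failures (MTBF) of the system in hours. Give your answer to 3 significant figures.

Series of exponential components: λ_sys = Σ λ_i
λ_sys = 0.000096 + 0.000011 + 0.00000063 + 0.000036 + 0.00000091 + 0.000026 = 1.7054e-04 /h
MTBF = 1 / λ_sys = 5860 h

5860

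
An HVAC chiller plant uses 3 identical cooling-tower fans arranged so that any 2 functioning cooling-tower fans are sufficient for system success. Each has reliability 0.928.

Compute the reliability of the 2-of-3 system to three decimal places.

0.985

R = Σ_{i=2}^{3} C(3,i) p^i (1−p)^{3−i} with p = 0.928
C(3,2)·0.928^2·0.072^1 = 0.18602
C(3,3)·0.928^3·0.072^0 = 0.79918
Sum = 0.985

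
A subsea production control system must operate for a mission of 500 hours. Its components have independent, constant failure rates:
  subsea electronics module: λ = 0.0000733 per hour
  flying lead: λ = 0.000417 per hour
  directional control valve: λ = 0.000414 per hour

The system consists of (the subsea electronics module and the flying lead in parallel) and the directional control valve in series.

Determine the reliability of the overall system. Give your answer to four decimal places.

R(subsea electronics module) = exp(−0.0000733 × 500) = 0.964013
R(flying lead) = exp(−0.000417 × 500) = 0.811801
R(directional control valve) = exp(−0.000414 × 500) = 0.813020
Parallel (subsea electronics module and flying lead): 1 − (1 − 0.964013)(1 − 0.811801) = 0.993227
Series ([0.993227] and directional control valve): 0.993227 × 0.813020 = 0.8075

0.8075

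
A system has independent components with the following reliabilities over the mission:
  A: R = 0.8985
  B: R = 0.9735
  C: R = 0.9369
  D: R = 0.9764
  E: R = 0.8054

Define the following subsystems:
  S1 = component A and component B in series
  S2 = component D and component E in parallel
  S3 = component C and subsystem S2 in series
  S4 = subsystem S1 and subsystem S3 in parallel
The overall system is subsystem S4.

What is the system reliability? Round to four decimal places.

Series (A and B): 0.898500 × 0.973500 = 0.874690
Parallel (D and E): 1 − (1 − 0.976400)(1 − 0.805400) = 0.995407
Series (C and [0.995407]): 0.936900 × 0.995407 = 0.932597
Parallel ([0.874690] and [0.932597]): 1 − (1 − 0.874690)(1 − 0.932597) = 0.9916

0.9916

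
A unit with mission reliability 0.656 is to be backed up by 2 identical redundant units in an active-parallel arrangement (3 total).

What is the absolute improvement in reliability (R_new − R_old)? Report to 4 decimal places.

R_before = 0.656
R_after = 1 − (1 − 0.656)^3 = 0.9593
ΔR = 0.9593 − 0.656 = 0.3033

0.3033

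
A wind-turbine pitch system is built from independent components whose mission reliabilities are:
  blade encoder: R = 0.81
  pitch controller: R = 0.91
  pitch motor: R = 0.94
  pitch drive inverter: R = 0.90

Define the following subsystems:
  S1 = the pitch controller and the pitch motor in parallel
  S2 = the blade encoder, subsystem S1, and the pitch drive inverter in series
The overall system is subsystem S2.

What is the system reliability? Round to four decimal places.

0.7251

Parallel (pitch controller and pitch motor): 1 − (1 − 0.910000)(1 − 0.940000) = 0.994600
Series (blade encoder, [0.994600], and pitch drive inverter): 0.810000 × 0.994600 × 0.900000 = 0.7251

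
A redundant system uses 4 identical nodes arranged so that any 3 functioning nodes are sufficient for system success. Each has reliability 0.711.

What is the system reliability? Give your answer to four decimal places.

R = Σ_{i=3}^{4} C(4,i) p^i (1−p)^{4−i} with p = 0.711
C(4,3)·0.711^3·0.289^1 = 0.415496
C(4,4)·0.711^4·0.289^0 = 0.255551
Sum = 0.6710

0.6710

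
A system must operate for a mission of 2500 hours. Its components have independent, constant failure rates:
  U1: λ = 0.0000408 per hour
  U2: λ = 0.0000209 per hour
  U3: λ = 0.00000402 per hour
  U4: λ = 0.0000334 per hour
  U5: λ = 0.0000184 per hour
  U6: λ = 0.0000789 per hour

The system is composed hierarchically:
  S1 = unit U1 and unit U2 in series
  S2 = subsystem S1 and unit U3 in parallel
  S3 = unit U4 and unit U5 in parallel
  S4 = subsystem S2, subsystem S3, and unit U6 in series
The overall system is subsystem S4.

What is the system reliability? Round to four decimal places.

0.8169

R(U1) = exp(−0.0000408 × 2500) = 0.903030
R(U2) = exp(−0.0000209 × 2500) = 0.949092
R(U3) = exp(−0.00000402 × 2500) = 0.990000
R(U4) = exp(−0.0000334 × 2500) = 0.919891
R(U5) = exp(−0.0000184 × 2500) = 0.955042
R(U6) = exp(−0.0000789 × 2500) = 0.820985
Series (U1 and U2): 0.903030 × 0.949092 = 0.857059
Parallel ([0.857059] and U3): 1 − (1 − 0.857059)(1 − 0.990000) = 0.998571
Parallel (U4 and U5): 1 − (1 − 0.919891)(1 − 0.955042) = 0.996398
Series ([0.998571], [0.996398], and U6): 0.998571 × 0.996398 × 0.820985 = 0.8169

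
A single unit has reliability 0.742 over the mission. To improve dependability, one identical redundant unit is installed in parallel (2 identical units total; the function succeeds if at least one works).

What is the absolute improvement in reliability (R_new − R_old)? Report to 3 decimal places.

0.191

R_before = 0.742
R_after = 1 − (1 − 0.742)^2 = 0.933
ΔR = 0.933 − 0.742 = 0.191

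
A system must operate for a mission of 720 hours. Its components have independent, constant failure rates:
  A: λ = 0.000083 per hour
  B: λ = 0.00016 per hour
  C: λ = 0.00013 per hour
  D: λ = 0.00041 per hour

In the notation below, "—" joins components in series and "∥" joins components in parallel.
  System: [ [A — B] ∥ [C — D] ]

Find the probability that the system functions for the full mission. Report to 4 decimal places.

0.9483

R(A) = exp(−0.000083 × 720) = 0.941991
R(B) = exp(−0.00016 × 720) = 0.891188
R(C) = exp(−0.00013 × 720) = 0.910647
R(D) = exp(−0.00041 × 720) = 0.744383
Series (A and B): 0.941991 × 0.891188 = 0.839491
Series (C and D): 0.910647 × 0.744383 = 0.677870
Parallel ([0.839491] and [0.677870]): 1 − (1 − 0.839491)(1 − 0.677870) = 0.9483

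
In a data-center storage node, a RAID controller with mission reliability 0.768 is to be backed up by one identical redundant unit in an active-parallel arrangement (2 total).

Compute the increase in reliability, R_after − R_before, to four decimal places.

R_before = 0.768
R_after = 1 − (1 − 0.768)^2 = 0.9462
ΔR = 0.9462 − 0.768 = 0.1782

0.1782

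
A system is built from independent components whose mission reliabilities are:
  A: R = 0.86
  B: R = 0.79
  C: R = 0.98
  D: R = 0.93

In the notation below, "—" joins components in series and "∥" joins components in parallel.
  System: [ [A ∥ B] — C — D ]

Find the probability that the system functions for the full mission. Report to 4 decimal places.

Parallel (A and B): 1 − (1 − 0.860000)(1 − 0.790000) = 0.970600
Series ([0.970600], C, and D): 0.970600 × 0.980000 × 0.930000 = 0.8846

0.8846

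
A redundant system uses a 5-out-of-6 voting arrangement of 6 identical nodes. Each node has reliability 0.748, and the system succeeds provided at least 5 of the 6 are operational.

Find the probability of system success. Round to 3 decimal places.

0.529

R = Σ_{i=5}^{6} C(6,i) p^i (1−p)^{6−i} with p = 0.748
C(6,5)·0.748^5·0.252^1 = 0.35405
C(6,6)·0.748^6·0.252^0 = 0.17515
Sum = 0.529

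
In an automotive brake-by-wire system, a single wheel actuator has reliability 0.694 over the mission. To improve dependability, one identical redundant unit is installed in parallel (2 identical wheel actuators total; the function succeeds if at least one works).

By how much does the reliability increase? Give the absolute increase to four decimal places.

0.2124

R_before = 0.694
R_after = 1 − (1 − 0.694)^2 = 0.9064
ΔR = 0.9064 − 0.694 = 0.2124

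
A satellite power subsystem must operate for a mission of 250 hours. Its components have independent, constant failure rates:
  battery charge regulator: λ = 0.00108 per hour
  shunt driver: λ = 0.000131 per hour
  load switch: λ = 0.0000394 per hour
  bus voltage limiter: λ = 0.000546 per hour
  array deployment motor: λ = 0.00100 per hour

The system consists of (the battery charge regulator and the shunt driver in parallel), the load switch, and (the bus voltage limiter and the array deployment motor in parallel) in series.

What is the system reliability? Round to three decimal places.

R(battery charge regulator) = exp(−0.00108 × 250) = 0.76338
R(shunt driver) = exp(−0.000131 × 250) = 0.96778
R(load switch) = exp(−0.0000394 × 250) = 0.99020
R(bus voltage limiter) = exp(−0.000546 × 250) = 0.87241
R(array deployment motor) = exp(−0.00100 × 250) = 0.77880
Parallel (battery charge regulator and shunt driver): 1 − (1 − 0.76338)(1 − 0.96778) = 0.99238
Parallel (bus voltage limiter and array deployment motor): 1 − (1 − 0.87241)(1 − 0.77880) = 0.97178
Series ([0.99238], load switch, and [0.97178]): 0.99238 × 0.99020 × 0.97178 = 0.955

0.955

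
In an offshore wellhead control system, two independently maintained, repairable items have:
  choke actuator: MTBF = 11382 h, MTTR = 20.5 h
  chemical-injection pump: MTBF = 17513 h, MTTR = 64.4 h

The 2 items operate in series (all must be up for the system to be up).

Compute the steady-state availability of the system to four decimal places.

A(choke actuator) = MTBF/(MTBF+MTTR) = 11382/(11382+20.5) = 0.998202
A(chemical-injection pump) = MTBF/(MTBF+MTTR) = 17513/(17513+64.4) = 0.996336
Series availability: 0.998202 × 0.996336 = 0.9945

0.9945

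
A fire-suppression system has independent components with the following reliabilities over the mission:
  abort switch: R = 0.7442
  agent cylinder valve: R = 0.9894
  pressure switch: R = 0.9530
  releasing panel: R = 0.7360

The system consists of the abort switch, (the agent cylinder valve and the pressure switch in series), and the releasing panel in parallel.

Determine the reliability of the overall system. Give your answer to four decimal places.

Series (agent cylinder valve and pressure switch): 0.989400 × 0.953000 = 0.942898
Parallel (abort switch, [0.942898], and releasing panel): 1 − (1 − 0.744200)(1 − 0.942898)(1 − 0.736000) = 0.9961

0.9961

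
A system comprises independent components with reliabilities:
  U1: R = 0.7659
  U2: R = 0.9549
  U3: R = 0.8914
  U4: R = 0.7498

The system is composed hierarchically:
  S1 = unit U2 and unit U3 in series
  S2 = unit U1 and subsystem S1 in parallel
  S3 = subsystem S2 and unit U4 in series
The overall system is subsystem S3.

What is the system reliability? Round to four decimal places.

0.7237

Series (U2 and U3): 0.954900 × 0.891400 = 0.851198
Parallel (U1 and [0.851198]): 1 − (1 − 0.765900)(1 − 0.851198) = 0.965165
Series ([0.965165] and U4): 0.965165 × 0.749800 = 0.7237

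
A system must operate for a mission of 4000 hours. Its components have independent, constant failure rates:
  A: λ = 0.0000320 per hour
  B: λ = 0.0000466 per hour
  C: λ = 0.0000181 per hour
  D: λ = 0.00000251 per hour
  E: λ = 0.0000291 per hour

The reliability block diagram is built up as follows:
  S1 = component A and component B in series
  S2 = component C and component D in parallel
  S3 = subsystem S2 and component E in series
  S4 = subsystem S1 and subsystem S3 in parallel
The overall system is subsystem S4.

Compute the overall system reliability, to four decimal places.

R(A) = exp(−0.0000320 × 4000) = 0.879853
R(B) = exp(−0.0000466 × 4000) = 0.829942
R(C) = exp(−0.0000181 × 4000) = 0.930159
R(D) = exp(−0.00000251 × 4000) = 0.990010
R(E) = exp(−0.0000291 × 4000) = 0.890119
Series (A and B): 0.879853 × 0.829942 = 0.730227
Parallel (C and D): 1 − (1 − 0.930159)(1 − 0.990010) = 0.999302
Series ([0.999302] and E): 0.999302 × 0.890119 = 0.889498
Parallel ([0.730227] and [0.889498]): 1 − (1 − 0.730227)(1 − 0.889498) = 0.9702

0.9702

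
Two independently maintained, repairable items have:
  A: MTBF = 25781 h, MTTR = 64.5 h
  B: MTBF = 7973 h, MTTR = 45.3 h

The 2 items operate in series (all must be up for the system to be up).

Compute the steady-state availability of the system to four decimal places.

0.9919

A(A) = MTBF/(MTBF+MTTR) = 25781/(25781+64.5) = 0.997504
A(B) = MTBF/(MTBF+MTTR) = 7973/(7973+45.3) = 0.994350
Series availability: 0.997504 × 0.994350 = 0.9919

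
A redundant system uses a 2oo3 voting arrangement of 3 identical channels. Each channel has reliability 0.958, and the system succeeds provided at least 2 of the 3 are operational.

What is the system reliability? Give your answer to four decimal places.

0.9949

R = Σ_{i=2}^{3} C(3,i) p^i (1−p)^{3−i} with p = 0.958
C(3,2)·0.958^2·0.042^1 = 0.115638
C(3,3)·0.958^3·0.042^0 = 0.879218
Sum = 0.9949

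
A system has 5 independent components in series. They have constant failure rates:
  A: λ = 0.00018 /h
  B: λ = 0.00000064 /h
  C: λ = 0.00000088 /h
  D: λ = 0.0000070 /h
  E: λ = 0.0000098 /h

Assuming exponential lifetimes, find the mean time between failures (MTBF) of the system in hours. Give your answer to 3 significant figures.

Series of exponential components: λ_sys = Σ λ_i
λ_sys = 0.00018 + 0.00000064 + 0.00000088 + 0.0000070 + 0.0000098 = 1.9832e-04 /h
MTBF = 1 / λ_sys = 5040 h

5040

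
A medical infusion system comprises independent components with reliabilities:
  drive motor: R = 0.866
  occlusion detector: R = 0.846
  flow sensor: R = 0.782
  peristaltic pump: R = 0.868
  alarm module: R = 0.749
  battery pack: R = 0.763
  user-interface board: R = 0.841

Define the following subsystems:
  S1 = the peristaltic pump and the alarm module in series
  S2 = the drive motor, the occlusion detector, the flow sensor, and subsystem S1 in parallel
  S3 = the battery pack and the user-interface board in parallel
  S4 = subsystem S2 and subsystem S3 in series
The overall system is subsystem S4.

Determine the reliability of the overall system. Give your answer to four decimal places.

0.9608

Series (peristaltic pump and alarm module): 0.868000 × 0.749000 = 0.650132
Parallel (drive motor, occlusion detector, flow sensor, and [0.650132]): 1 − (1 − 0.866000)(1 − 0.846000)(1 − 0.782000)(1 − 0.650132) = 0.998426
Parallel (battery pack and user-interface board): 1 − (1 − 0.763000)(1 − 0.841000) = 0.962317
Series ([0.998426] and [0.962317]): 0.998426 × 0.962317 = 0.9608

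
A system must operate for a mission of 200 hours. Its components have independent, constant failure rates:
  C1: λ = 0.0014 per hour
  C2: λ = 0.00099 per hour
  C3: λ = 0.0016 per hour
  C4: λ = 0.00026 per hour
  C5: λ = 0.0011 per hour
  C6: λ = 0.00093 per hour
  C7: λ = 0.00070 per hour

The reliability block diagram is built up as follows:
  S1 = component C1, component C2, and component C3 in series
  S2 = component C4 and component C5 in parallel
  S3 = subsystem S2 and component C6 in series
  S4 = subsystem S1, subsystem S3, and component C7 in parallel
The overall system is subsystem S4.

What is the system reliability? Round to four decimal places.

R(C1) = exp(−0.0014 × 200) = 0.755784
R(C2) = exp(−0.00099 × 200) = 0.820370
R(C3) = exp(−0.0016 × 200) = 0.726149
R(C4) = exp(−0.00026 × 200) = 0.949329
R(C5) = exp(−0.0011 × 200) = 0.802519
R(C6) = exp(−0.00093 × 200) = 0.830274
R(C7) = exp(−0.00070 × 200) = 0.869358
Series (C1, C2, and C3): 0.755784 × 0.820370 × 0.726149 = 0.450229
Parallel (C4 and C5): 1 − (1 − 0.949329)(1 − 0.802519) = 0.989993
Series ([0.989993] and C6): 0.989993 × 0.830274 = 0.821965
Parallel ([0.450229], [0.821965], and C7): 1 − (1 − 0.450229)(1 − 0.821965)(1 − 0.869358) = 0.9872

0.9872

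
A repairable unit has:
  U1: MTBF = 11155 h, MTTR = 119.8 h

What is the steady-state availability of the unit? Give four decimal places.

0.9894

A(U1) = MTBF/(MTBF+MTTR) = 11155/(11155+119.8) = 0.9894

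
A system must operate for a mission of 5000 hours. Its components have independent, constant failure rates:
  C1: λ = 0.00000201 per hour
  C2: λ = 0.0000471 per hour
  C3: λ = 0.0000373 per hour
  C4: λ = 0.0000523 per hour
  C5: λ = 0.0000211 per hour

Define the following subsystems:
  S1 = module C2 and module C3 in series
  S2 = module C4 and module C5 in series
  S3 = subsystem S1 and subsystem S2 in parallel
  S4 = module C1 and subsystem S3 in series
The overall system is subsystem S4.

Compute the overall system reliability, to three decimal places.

0.885

R(C1) = exp(−0.00000201 × 5000) = 0.99000
R(C2) = exp(−0.0000471 × 5000) = 0.79018
R(C3) = exp(−0.0000373 × 5000) = 0.82986
R(C4) = exp(−0.0000523 × 5000) = 0.76990
R(C5) = exp(−0.0000211 × 5000) = 0.89987
Series (C2 and C3): 0.79018 × 0.82986 = 0.65574
Series (C4 and C5): 0.76990 × 0.89987 = 0.69281
Parallel ([0.65574] and [0.69281]): 1 − (1 − 0.65574)(1 − 0.69281) = 0.89425
Series (C1 and [0.89425]): 0.99000 × 0.89425 = 0.885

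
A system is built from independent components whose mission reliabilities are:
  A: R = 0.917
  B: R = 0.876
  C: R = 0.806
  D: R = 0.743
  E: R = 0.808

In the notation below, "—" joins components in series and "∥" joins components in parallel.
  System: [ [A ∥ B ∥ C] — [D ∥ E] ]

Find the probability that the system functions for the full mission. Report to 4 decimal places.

0.9488

Parallel (A, B, and C): 1 − (1 − 0.917000)(1 − 0.876000)(1 − 0.806000) = 0.998003
Parallel (D and E): 1 − (1 − 0.743000)(1 − 0.808000) = 0.950656
Series ([0.998003] and [0.950656]): 0.998003 × 0.950656 = 0.9488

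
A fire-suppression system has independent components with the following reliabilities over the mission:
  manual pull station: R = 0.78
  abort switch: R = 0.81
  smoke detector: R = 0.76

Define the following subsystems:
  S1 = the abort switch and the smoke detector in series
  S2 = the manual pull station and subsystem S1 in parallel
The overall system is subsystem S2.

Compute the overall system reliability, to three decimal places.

0.915

Series (abort switch and smoke detector): 0.81000 × 0.76000 = 0.61560
Parallel (manual pull station and [0.61560]): 1 − (1 − 0.78000)(1 − 0.61560) = 0.915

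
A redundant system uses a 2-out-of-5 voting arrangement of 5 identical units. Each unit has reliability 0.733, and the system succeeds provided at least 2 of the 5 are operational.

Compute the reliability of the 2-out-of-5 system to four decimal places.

R = Σ_{i=2}^{5} C(5,i) p^i (1−p)^{5−i} with p = 0.733
C(5,2)·0.733^2·0.267^3 = 0.102268
C(5,3)·0.733^3·0.267^2 = 0.280759
C(5,4)·0.733^4·0.267^1 = 0.385387
C(5,5)·0.733^5·0.267^0 = 0.211602
Sum = 0.9800

0.9800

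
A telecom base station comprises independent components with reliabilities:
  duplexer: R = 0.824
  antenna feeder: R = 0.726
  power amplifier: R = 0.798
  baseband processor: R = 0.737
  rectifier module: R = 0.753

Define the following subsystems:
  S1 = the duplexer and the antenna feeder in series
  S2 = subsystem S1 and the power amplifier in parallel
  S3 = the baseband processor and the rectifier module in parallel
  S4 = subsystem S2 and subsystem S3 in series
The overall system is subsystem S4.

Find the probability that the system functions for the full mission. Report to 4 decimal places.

Series (duplexer and antenna feeder): 0.824000 × 0.726000 = 0.598224
Parallel ([0.598224] and power amplifier): 1 − (1 − 0.598224)(1 − 0.798000) = 0.918841
Parallel (baseband processor and rectifier module): 1 − (1 − 0.737000)(1 − 0.753000) = 0.935039
Series ([0.918841] and [0.935039]): 0.918841 × 0.935039 = 0.8592

0.8592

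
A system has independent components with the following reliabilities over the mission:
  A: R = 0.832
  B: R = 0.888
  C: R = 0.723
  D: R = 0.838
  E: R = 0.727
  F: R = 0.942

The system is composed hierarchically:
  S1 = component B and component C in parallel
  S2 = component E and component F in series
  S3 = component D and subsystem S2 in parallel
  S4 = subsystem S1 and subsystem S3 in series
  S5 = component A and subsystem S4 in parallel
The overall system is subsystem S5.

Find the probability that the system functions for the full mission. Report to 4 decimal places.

Parallel (B and C): 1 − (1 − 0.888000)(1 − 0.723000) = 0.968976
Series (E and F): 0.727000 × 0.942000 = 0.684834
Parallel (D and [0.684834]): 1 − (1 − 0.838000)(1 − 0.684834) = 0.948943
Series ([0.968976] and [0.948943]): 0.968976 × 0.948943 = 0.919503
Parallel (A and [0.919503]): 1 − (1 − 0.832000)(1 − 0.919503) = 0.9865

0.9865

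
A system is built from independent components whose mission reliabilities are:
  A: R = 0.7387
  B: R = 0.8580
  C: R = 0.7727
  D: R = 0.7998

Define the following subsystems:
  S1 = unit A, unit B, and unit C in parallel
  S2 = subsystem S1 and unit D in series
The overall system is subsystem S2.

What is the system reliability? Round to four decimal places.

Parallel (A, B, and C): 1 − (1 − 0.738700)(1 − 0.858000)(1 − 0.772700) = 0.991566
Series ([0.991566] and D): 0.991566 × 0.799800 = 0.7931

0.7931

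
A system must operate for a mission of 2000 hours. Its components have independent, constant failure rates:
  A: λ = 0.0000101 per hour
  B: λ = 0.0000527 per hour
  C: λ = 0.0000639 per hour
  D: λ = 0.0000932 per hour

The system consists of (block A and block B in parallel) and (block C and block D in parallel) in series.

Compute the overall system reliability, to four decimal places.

0.9776

R(A) = exp(−0.0000101 × 2000) = 0.980003
R(B) = exp(−0.0000527 × 2000) = 0.899964
R(C) = exp(−0.0000639 × 2000) = 0.880029
R(D) = exp(−0.0000932 × 2000) = 0.829942
Parallel (A and B): 1 − (1 − 0.980003)(1 − 0.899964) = 0.998000
Parallel (C and D): 1 − (1 − 0.880029)(1 − 0.829942) = 0.979598
Series ([0.998000] and [0.979598]): 0.998000 × 0.979598 = 0.9776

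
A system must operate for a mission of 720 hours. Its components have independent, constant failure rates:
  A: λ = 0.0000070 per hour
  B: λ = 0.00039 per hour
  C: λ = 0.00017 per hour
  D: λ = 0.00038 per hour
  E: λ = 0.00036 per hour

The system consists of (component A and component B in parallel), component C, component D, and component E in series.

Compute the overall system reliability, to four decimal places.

R(A) = exp(−0.0000070 × 720) = 0.994973
R(B) = exp(−0.00039 × 720) = 0.755179
R(C) = exp(−0.00017 × 720) = 0.884794
R(D) = exp(−0.00038 × 720) = 0.760636
R(E) = exp(−0.00036 × 720) = 0.771669
Parallel (A and B): 1 − (1 − 0.994973)(1 − 0.755179) = 0.998769
Series ([0.998769], C, D, and E): 0.998769 × 0.884794 × 0.760636 × 0.771669 = 0.5187

0.5187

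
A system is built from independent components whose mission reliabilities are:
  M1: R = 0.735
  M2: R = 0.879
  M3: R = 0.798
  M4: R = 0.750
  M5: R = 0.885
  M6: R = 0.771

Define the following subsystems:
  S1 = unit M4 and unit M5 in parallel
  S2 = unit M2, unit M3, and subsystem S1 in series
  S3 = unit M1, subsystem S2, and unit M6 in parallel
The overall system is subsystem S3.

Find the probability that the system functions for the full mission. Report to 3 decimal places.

0.981

Parallel (M4 and M5): 1 − (1 − 0.75000)(1 − 0.88500) = 0.97125
Series (M2, M3, and [0.97125]): 0.87900 × 0.79800 × 0.97125 = 0.68128
Parallel (M1, [0.68128], and M6): 1 − (1 − 0.73500)(1 − 0.68128)(1 − 0.77100) = 0.981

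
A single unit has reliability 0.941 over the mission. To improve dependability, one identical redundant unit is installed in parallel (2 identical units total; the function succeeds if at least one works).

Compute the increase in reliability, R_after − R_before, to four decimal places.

R_before = 0.941
R_after = 1 − (1 − 0.941)^2 = 0.9965
ΔR = 0.9965 − 0.941 = 0.0555

0.0555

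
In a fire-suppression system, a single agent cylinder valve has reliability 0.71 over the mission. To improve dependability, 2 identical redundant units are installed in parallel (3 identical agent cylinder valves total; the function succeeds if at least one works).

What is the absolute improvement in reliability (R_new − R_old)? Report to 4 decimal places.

0.2656

R_before = 0.71
R_after = 1 − (1 − 0.71)^3 = 0.9756
ΔR = 0.9756 − 0.71 = 0.2656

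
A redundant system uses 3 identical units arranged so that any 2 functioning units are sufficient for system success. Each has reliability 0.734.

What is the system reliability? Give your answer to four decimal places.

R = Σ_{i=2}^{3} C(3,i) p^i (1−p)^{3−i} with p = 0.734
C(3,2)·0.734^2·0.266^1 = 0.429927
C(3,3)·0.734^3·0.266^0 = 0.395447
Sum = 0.8254

0.8254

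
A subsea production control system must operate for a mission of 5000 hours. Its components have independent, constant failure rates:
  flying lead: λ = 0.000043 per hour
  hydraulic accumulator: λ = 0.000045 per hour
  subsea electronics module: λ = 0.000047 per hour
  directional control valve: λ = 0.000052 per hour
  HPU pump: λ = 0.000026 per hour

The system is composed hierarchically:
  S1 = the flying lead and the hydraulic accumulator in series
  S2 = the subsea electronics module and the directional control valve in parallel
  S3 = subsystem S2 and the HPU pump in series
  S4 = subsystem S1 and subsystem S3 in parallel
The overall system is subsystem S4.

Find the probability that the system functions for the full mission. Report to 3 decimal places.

0.942

R(flying lead) = exp(−0.000043 × 5000) = 0.80654
R(hydraulic accumulator) = exp(−0.000045 × 5000) = 0.79852
R(subsea electronics module) = exp(−0.000047 × 5000) = 0.79057
R(directional control valve) = exp(−0.000052 × 5000) = 0.77105
R(HPU pump) = exp(−0.000026 × 5000) = 0.87810
Series (flying lead and hydraulic accumulator): 0.80654 × 0.79852 = 0.64404
Parallel (subsea electronics module and directional control valve): 1 − (1 − 0.79057)(1 − 0.77105) = 0.95205
Series ([0.95205] and HPU pump): 0.95205 × 0.87810 = 0.83600
Parallel ([0.64404] and [0.83600]): 1 − (1 − 0.64404)(1 − 0.83600) = 0.942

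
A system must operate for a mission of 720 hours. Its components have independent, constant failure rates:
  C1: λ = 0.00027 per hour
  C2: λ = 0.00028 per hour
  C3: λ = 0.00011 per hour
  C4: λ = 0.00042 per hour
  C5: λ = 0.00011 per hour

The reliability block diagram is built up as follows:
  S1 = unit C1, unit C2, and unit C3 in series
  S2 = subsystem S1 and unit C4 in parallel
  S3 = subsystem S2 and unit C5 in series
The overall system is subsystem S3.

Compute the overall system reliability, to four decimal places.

R(C1) = exp(−0.00027 × 720) = 0.823329
R(C2) = exp(−0.00028 × 720) = 0.817422
R(C3) = exp(−0.00011 × 720) = 0.923855
R(C4) = exp(−0.00042 × 720) = 0.739042
R(C5) = exp(−0.00011 × 720) = 0.923855
Series (C1, C2, and C3): 0.823329 × 0.817422 × 0.923855 = 0.621761
Parallel ([0.621761] and C4): 1 − (1 − 0.621761)(1 − 0.739042) = 0.901296
Series ([0.901296] and C5): 0.901296 × 0.923855 = 0.8327

0.8327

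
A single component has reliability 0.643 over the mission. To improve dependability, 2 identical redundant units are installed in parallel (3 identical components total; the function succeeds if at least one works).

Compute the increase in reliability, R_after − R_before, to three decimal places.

0.312

R_before = 0.643
R_after = 1 − (1 − 0.643)^3 = 0.955
ΔR = 0.955 − 0.643 = 0.312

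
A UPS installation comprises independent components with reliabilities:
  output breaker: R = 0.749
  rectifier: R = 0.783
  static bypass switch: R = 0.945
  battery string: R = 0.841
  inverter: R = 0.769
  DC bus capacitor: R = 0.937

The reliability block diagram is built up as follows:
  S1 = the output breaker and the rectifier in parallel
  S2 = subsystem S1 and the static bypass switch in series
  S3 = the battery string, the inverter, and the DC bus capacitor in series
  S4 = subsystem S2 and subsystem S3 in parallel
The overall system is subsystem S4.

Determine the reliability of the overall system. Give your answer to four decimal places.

0.9580

Parallel (output breaker and rectifier): 1 − (1 − 0.749000)(1 − 0.783000) = 0.945533
Series ([0.945533] and static bypass switch): 0.945533 × 0.945000 = 0.893529
Series (battery string, inverter, and DC bus capacitor): 0.841000 × 0.769000 × 0.937000 = 0.605985
Parallel ([0.893529] and [0.605985]): 1 − (1 − 0.893529)(1 − 0.605985) = 0.9580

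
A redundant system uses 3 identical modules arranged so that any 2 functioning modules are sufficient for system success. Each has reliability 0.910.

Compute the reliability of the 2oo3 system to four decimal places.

0.9772

R = Σ_{i=2}^{3} C(3,i) p^i (1−p)^{3−i} with p = 0.910
C(3,2)·0.910^2·0.090^1 = 0.223587
C(3,3)·0.910^3·0.090^0 = 0.753571
Sum = 0.9772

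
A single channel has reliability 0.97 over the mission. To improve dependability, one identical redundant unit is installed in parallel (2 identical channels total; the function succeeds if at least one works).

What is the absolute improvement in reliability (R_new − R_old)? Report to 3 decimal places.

0.029

R_before = 0.97
R_after = 1 − (1 − 0.97)^2 = 0.999
ΔR = 0.999 − 0.97 = 0.029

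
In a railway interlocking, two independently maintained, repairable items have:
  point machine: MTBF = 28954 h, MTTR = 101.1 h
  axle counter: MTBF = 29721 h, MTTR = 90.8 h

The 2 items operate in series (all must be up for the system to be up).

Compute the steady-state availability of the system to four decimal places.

A(point machine) = MTBF/(MTBF+MTTR) = 28954/(28954+101.1) = 0.996520
A(axle counter) = MTBF/(MTBF+MTTR) = 29721/(29721+90.8) = 0.996954
Series availability: 0.996520 × 0.996954 = 0.9935

0.9935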